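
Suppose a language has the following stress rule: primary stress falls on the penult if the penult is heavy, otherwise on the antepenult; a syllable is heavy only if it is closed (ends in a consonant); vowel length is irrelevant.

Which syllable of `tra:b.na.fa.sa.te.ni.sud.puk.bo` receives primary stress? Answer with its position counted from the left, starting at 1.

8

Weights: 7 sud H, 8 puk H, 9 bo L.
The penult (syllable 8, puk) is heavy, so it takes stress.
Primary stress: syllable 8 → tra:b.na.fa.sa.te.ni.sud.ˈpuk.bo.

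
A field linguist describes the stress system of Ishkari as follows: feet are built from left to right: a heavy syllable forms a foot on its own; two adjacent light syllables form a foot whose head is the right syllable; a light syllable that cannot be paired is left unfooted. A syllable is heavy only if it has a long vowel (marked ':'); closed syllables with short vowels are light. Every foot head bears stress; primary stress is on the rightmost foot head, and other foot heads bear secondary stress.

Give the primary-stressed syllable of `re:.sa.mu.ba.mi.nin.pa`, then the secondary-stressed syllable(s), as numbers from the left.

primary 7, secondary 1, 3, 5

Weights: 1 re: H, 2 sa L, 3 mu L, 4 ba L, 5 mi L, 6 nin L, 7 pa L.
Parse left to right (heavy = foot alone; LL = one foot; stranded L unfooted): (ˈre:) (sa.ˈmu) (ba.ˈmi) (nin.ˈpa).
Foot heads: 1, 3, 5, 7.
Primary stress on the rightmost head = syllable 7.
Secondary stress on 1, 3, 5: ˌre:.sa.ˌmu.ba.ˌmi.nin.ˈpa.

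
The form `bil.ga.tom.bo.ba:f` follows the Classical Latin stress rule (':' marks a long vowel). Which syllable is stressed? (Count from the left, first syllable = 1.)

Classical Latin: stress the penult if heavy (long vowel or closed), else the antepenult.
Weights: 3 tom H, 4 bo L, 5 ba:f H.
The penult (syllable 4, bo) is light, so stress falls on the antepenult (syllable 3, tom).
Stress on syllable 3: bil.ga.ˈtom.bo.ba:f.

3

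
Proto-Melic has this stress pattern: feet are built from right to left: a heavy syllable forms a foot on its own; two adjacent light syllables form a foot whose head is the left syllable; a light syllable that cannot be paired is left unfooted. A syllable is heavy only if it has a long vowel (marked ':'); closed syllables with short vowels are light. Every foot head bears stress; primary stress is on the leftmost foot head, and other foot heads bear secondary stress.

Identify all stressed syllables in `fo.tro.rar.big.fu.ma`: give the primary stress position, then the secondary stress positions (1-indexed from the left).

Weights: 1 fo L, 2 tro L, 3 rar L, 4 big L, 5 fu L, 6 ma L.
Parse right to left (heavy = foot alone; LL = one foot; stranded L unfooted): (ˈfo.tro) (ˈrar.big) (ˈfu.ma).
Foot heads: 1, 3, 5.
Primary stress on the leftmost head = syllable 1.
Secondary stress on 3, 5: ˈfo.tro.ˌrar.big.ˌfu.ma.

primary 1, secondary 3, 5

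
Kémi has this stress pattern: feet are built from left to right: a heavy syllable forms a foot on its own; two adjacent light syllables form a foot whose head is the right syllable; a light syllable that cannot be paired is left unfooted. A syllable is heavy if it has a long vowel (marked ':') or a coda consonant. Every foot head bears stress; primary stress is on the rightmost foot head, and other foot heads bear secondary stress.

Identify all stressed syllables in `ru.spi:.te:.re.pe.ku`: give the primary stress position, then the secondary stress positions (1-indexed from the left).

primary 5, secondary 2, 3

Weights: 1 ru L, 2 spi: H, 3 te: H, 4 re L, 5 pe L, 6 ku L.
Parse left to right (heavy = foot alone; LL = one foot; stranded L unfooted): ru (ˈspi:) (ˈte:) (re.ˈpe) ku.
Foot heads: 2, 3, 5.
Primary stress on the rightmost head = syllable 5.
Secondary stress on 2, 3: ru.ˌspi:.ˌte:.re.ˈpe.ku.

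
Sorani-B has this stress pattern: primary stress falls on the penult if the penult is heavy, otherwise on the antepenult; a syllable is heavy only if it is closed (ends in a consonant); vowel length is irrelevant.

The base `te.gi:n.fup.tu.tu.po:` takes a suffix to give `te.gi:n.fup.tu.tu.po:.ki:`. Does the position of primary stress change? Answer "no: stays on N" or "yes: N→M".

yes: 4→5

Base `te.gi:n.fup.tu.tu.po:` (6 syllables):
  Weights: 4 tu L, 5 tu L, 6 po: L.
  The penult (syllable 5, tu) is light, so stress falls on the antepenult (syllable 4, tu).
  → primary stress on syllable 4.
Suffixed `te.gi:n.fup.tu.tu.po:.ki:` (7 syllables):
  Weights: 5 tu L, 6 po: L, 7 ki: L.
  The penult (syllable 6, po:) is light, so stress falls on the antepenult (syllable 5, tu).
  → primary stress on syllable 5.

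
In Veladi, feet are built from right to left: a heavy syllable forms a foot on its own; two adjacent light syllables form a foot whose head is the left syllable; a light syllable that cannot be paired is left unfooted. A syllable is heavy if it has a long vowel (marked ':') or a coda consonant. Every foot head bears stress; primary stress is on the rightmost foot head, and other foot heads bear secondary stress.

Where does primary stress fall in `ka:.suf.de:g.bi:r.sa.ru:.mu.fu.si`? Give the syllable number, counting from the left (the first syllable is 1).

8

Weights: 1 ka: H, 2 suf H, 3 de:g H, 4 bi:r H, 5 sa L, 6 ru: H, 7 mu L, 8 fu L, 9 si L.
Parse right to left (heavy = foot alone; LL = one foot; stranded L unfooted): (ˈka:) (ˈsuf) (ˈde:g) (ˈbi:r) sa (ˈru:) mu (ˈfu.si).
Foot heads: 1, 2, 3, 4, 6, 8.
Primary stress on the rightmost head = syllable 8.
Primary stress: syllable 8 → ka:.suf.de:g.bi:r.sa.ru:.mu.ˈfu.si.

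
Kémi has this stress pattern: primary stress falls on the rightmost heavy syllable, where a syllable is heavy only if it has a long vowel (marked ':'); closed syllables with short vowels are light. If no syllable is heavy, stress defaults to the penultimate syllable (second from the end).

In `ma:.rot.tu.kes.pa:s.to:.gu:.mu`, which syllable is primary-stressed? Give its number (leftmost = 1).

Weights: 1 ma: H, 2 rot L, 3 tu L, 4 kes L, 5 pa:s H, 6 to: H, 7 gu: H, 8 mu L.
Heavy syllables in the domain: 1, 5, 6, 7. The rightmost is syllable 7 (gu:).
Primary stress: syllable 7 → ma:.rot.tu.kes.pa:s.to:.ˈgu:.mu.

7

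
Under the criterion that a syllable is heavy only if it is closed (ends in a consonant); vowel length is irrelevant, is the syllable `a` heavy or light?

`a`: short vowel, open (no coda). Open (no coda) → light.

light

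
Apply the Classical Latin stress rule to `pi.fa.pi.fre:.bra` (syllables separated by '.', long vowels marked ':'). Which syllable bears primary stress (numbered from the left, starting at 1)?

Classical Latin: stress the penult if heavy (long vowel or closed), else the antepenult.
Weights: 3 pi L, 4 fre: H, 5 bra L.
The penult (syllable 4, fre:) is heavy, so it takes stress.
Stress on syllable 4: pi.fa.pi.ˈfre:.bra.

4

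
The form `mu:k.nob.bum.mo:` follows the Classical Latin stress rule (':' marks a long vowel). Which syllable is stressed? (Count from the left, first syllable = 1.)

3

Classical Latin: stress the penult if heavy (long vowel or closed), else the antepenult.
Weights: 2 nob H, 3 bum H, 4 mo: H.
The penult (syllable 3, bum) is heavy, so it takes stress.
Stress on syllable 3: mu:k.nob.ˈbum.mo:.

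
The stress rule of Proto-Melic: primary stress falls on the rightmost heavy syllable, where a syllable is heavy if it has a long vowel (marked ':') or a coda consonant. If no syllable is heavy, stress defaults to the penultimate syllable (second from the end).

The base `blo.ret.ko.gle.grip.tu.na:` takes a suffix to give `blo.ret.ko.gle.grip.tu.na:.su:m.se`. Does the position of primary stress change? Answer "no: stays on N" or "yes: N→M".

Base `blo.ret.ko.gle.grip.tu.na:` (7 syllables):
  Weights: 1 blo L, 2 ret H, 3 ko L, 4 gle L, 5 grip H, 6 tu L, 7 na: H.
  Heavy syllables in the domain: 2, 5, 7. The rightmost is syllable 7 (na:).
  → primary stress on syllable 7.
Suffixed `blo.ret.ko.gle.grip.tu.na:.su:m.se` (9 syllables):
  Weights: 1 blo L, 2 ret H, 3 ko L, 4 gle L, 5 grip H, 6 tu L, 7 na: H, 8 su:m H, 9 se L.
  Heavy syllables in the domain: 2, 5, 7, 8. The rightmost is syllable 8 (su:m).
  → primary stress on syllable 8.

yes: 7→8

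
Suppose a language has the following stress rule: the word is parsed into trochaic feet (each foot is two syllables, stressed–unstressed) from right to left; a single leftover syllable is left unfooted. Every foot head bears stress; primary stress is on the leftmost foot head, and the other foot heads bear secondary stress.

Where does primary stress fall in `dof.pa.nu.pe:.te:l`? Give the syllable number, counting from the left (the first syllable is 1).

2

Parse right to left into trochaic (ˈσσ) feet: dof (ˈpa.nu) (ˈpe:.te:l). Syllable 1 is left unfooted.
Foot heads (stressed positions): 2, 4.
End Rule Leftmost: primary stress on the leftmost head = syllable 2.
Primary stress: syllable 2 → dof.ˈpa.nu.pe:.te:l.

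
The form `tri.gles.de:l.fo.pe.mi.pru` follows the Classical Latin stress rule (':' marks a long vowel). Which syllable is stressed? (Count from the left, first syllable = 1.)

Classical Latin: stress the penult if heavy (long vowel or closed), else the antepenult.
Weights: 5 pe L, 6 mi L, 7 pru L.
The penult (syllable 6, mi) is light, so stress falls on the antepenult (syllable 5, pe).
Stress on syllable 5: tri.gles.de:l.fo.ˈpe.mi.pru.

5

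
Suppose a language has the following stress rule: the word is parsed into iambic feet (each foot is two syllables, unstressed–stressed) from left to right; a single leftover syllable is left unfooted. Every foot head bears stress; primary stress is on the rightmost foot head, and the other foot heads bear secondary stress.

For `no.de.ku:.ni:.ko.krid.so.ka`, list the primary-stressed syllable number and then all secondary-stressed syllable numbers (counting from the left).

primary 8, secondary 2, 4, 6

Parse left to right into iambic (σˈσ) feet: (no.ˈde) (ku:.ˈni:) (ko.ˈkrid) (so.ˈka).
Foot heads (stressed positions): 2, 4, 6, 8.
End Rule Rightmost: primary stress on the rightmost head = syllable 8.
Secondary stress on 2, 4, 6: no.ˌde.ku:.ˌni:.ko.ˌkrid.so.ˈka.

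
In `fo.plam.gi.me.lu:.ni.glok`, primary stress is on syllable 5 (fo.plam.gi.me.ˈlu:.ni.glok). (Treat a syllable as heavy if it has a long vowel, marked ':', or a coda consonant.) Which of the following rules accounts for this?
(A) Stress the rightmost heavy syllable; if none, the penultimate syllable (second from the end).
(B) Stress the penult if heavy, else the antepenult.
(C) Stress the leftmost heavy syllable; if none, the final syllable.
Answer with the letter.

B

Rule A → syllable 7 (observed: 5).
Rule B → syllable 5 ✓.
Rule C → syllable 2 (observed: 5).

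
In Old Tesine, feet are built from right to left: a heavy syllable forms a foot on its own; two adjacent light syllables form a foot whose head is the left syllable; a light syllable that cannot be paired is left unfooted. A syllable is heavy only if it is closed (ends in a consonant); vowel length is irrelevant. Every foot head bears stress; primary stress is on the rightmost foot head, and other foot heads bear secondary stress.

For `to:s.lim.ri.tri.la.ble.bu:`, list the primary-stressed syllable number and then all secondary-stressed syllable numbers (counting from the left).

Weights: 1 to:s H, 2 lim H, 3 ri L, 4 tri L, 5 la L, 6 ble L, 7 bu: L.
Parse right to left (heavy = foot alone; LL = one foot; stranded L unfooted): (ˈto:s) (ˈlim) ri (ˈtri.la) (ˈble.bu:).
Foot heads: 1, 2, 4, 6.
Primary stress on the rightmost head = syllable 6.
Secondary stress on 1, 2, 4: ˌto:s.ˌlim.ri.ˌtri.la.ˈble.bu:.

primary 6, secondary 1, 2, 4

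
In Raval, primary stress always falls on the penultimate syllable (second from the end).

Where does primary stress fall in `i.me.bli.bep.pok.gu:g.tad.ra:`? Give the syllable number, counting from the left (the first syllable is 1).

The word has 8 syllables; the penultimate syllable (second from the end) is syllable 7 (tad).
Primary stress: syllable 7 → i.me.bli.bep.pok.gu:g.ˈtad.ra:.

7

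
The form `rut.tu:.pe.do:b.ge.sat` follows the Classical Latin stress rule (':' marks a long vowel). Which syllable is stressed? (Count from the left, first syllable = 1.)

4

Classical Latin: stress the penult if heavy (long vowel or closed), else the antepenult.
Weights: 4 do:b H, 5 ge L, 6 sat H.
The penult (syllable 5, ge) is light, so stress falls on the antepenult (syllable 4, do:b).
Stress on syllable 4: rut.tu:.pe.ˈdo:b.ge.sat.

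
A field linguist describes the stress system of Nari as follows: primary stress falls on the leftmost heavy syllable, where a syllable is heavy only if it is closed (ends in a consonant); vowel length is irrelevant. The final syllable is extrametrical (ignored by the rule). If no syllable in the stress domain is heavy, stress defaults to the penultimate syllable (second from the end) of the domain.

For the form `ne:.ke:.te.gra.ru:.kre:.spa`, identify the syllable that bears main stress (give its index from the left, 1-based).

5

The final syllable (7, spa) is extrametrical; the stress domain is syllables 1–6.
Weights: 1 ne: L, 2 ke: L, 3 te L, 4 gra L, 5 ru: L, 6 kre: L.
No heavy syllable in the domain; default to the penultimate syllable (second from the end) of the domain = syllable 5.
Primary stress: syllable 5 → ne:.ke:.te.gra.ˈru:.kre:.spa.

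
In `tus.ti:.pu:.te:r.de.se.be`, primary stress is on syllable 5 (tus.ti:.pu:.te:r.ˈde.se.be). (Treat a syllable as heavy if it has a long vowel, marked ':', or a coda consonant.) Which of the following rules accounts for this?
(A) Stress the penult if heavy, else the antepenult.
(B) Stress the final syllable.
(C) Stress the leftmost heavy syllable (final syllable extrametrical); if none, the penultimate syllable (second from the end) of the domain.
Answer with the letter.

Rule A → syllable 5 ✓.
Rule B → syllable 7 (observed: 5).
Rule C → syllable 1 (observed: 5).

A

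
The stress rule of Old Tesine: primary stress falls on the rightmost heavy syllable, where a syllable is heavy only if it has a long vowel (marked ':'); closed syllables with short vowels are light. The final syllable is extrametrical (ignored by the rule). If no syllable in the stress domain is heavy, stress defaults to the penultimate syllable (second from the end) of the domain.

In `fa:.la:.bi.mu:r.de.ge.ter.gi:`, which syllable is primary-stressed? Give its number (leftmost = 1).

4

The final syllable (8, gi:) is extrametrical; the stress domain is syllables 1–7.
Weights: 1 fa: H, 2 la: H, 3 bi L, 4 mu:r H, 5 de L, 6 ge L, 7 ter L.
Heavy syllables in the domain: 1, 2, 4. The rightmost is syllable 4 (mu:r).
Primary stress: syllable 4 → fa:.la:.bi.ˈmu:r.de.ge.ter.gi:.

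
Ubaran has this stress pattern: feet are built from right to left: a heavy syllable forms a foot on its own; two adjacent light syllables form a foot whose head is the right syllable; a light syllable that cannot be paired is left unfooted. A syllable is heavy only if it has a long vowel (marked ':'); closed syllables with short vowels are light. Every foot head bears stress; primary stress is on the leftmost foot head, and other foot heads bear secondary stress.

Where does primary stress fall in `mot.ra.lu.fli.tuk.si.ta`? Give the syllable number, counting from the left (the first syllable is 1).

3

Weights: 1 mot L, 2 ra L, 3 lu L, 4 fli L, 5 tuk L, 6 si L, 7 ta L.
Parse right to left (heavy = foot alone; LL = one foot; stranded L unfooted): mot (ra.ˈlu) (fli.ˈtuk) (si.ˈta).
Foot heads: 3, 5, 7.
Primary stress on the leftmost head = syllable 3.
Primary stress: syllable 3 → mot.ra.ˈlu.fli.tuk.si.ta.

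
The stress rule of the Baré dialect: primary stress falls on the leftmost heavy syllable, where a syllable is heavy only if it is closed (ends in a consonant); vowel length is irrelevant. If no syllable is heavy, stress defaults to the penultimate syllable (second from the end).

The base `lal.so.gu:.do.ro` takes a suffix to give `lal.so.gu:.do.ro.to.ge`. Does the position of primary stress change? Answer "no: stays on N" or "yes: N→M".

Base `lal.so.gu:.do.ro` (5 syllables):
  Weights: 1 lal H, 2 so L, 3 gu: L, 4 do L, 5 ro L.
  Heavy syllables in the domain: 1. The leftmost is syllable 1 (lal).
  → primary stress on syllable 1.
Suffixed `lal.so.gu:.do.ro.to.ge` (7 syllables):
  Weights: 1 lal H, 2 so L, 3 gu: L, 4 do L, 5 ro L, 6 to L, 7 ge L.
  Heavy syllables in the domain: 1. The leftmost is syllable 1 (lal).
  → primary stress on syllable 1.

no: stays on 1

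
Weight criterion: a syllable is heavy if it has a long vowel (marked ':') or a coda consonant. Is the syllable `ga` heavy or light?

light

`ga`: short vowel, open (no coda). Short vowel, open → light.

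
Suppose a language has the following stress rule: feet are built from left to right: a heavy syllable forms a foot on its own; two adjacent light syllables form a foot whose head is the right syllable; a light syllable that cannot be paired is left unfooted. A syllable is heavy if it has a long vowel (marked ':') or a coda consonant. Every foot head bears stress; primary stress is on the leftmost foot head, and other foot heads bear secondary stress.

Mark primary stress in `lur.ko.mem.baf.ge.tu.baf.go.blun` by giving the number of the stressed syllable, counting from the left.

1

Weights: 1 lur H, 2 ko L, 3 mem H, 4 baf H, 5 ge L, 6 tu L, 7 baf H, 8 go L, 9 blun H.
Parse left to right (heavy = foot alone; LL = one foot; stranded L unfooted): (ˈlur) ko (ˈmem) (ˈbaf) (ge.ˈtu) (ˈbaf) go (ˈblun).
Foot heads: 1, 3, 4, 6, 7, 9.
Primary stress on the leftmost head = syllable 1.
Primary stress: syllable 1 → ˈlur.ko.mem.baf.ge.tu.baf.go.blun.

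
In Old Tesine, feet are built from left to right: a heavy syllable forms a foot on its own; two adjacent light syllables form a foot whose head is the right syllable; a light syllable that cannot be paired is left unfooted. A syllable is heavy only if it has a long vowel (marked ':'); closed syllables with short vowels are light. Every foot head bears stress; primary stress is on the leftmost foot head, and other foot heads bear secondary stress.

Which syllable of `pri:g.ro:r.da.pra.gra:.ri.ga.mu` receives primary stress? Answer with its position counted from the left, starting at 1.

1

Weights: 1 pri:g H, 2 ro:r H, 3 da L, 4 pra L, 5 gra: H, 6 ri L, 7 ga L, 8 mu L.
Parse left to right (heavy = foot alone; LL = one foot; stranded L unfooted): (ˈpri:g) (ˈro:r) (da.ˈpra) (ˈgra:) (ri.ˈga) mu.
Foot heads: 1, 2, 4, 5, 7.
Primary stress on the leftmost head = syllable 1.
Primary stress: syllable 1 → ˈpri:g.ro:r.da.pra.gra:.ri.ga.mu.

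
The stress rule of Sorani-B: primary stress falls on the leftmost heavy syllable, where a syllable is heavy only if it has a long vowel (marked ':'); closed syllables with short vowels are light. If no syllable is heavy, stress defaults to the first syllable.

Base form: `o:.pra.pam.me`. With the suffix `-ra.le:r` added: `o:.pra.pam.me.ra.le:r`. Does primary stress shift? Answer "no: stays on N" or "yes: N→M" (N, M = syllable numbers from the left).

no: stays on 1

Base `o:.pra.pam.me` (4 syllables):
  Weights: 1 o: H, 2 pra L, 3 pam L, 4 me L.
  Heavy syllables in the domain: 1. The leftmost is syllable 1 (o:).
  → primary stress on syllable 1.
Suffixed `o:.pra.pam.me.ra.le:r` (6 syllables):
  Weights: 1 o: H, 2 pra L, 3 pam L, 4 me L, 5 ra L, 6 le:r H.
  Heavy syllables in the domain: 1, 6. The leftmost is syllable 1 (o:).
  → primary stress on syllable 1.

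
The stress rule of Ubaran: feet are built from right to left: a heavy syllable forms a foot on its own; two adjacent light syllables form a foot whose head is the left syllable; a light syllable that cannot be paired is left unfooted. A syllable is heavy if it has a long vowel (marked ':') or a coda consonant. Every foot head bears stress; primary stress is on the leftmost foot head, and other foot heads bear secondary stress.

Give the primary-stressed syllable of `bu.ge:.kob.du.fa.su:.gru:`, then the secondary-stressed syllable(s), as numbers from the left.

primary 2, secondary 3, 4, 6, 7

Weights: 1 bu L, 2 ge: H, 3 kob H, 4 du L, 5 fa L, 6 su: H, 7 gru: H.
Parse right to left (heavy = foot alone; LL = one foot; stranded L unfooted): bu (ˈge:) (ˈkob) (ˈdu.fa) (ˈsu:) (ˈgru:).
Foot heads: 2, 3, 4, 6, 7.
Primary stress on the leftmost head = syllable 2.
Secondary stress on 3, 4, 6, 7: bu.ˈge:.ˌkob.ˌdu.fa.ˌsu:.ˌgru:.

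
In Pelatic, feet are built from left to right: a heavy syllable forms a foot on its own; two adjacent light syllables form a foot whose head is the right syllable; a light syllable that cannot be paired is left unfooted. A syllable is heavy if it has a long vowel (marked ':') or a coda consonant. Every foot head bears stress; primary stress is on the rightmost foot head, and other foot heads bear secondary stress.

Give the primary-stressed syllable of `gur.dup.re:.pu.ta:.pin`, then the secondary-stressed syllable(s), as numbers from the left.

primary 6, secondary 1, 2, 3, 5

Weights: 1 gur H, 2 dup H, 3 re: H, 4 pu L, 5 ta: H, 6 pin H.
Parse left to right (heavy = foot alone; LL = one foot; stranded L unfooted): (ˈgur) (ˈdup) (ˈre:) pu (ˈta:) (ˈpin).
Foot heads: 1, 2, 3, 5, 6.
Primary stress on the rightmost head = syllable 6.
Secondary stress on 1, 2, 3, 5: ˌgur.ˌdup.ˌre:.pu.ˌta:.ˈpin.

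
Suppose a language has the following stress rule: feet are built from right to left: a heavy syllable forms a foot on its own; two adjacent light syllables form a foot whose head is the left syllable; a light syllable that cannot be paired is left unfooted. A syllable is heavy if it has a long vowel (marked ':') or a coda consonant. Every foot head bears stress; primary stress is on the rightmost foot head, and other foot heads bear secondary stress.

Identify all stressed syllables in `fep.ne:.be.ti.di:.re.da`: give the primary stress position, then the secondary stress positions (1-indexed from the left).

Weights: 1 fep H, 2 ne: H, 3 be L, 4 ti L, 5 di: H, 6 re L, 7 da L.
Parse right to left (heavy = foot alone; LL = one foot; stranded L unfooted): (ˈfep) (ˈne:) (ˈbe.ti) (ˈdi:) (ˈre.da).
Foot heads: 1, 2, 3, 5, 6.
Primary stress on the rightmost head = syllable 6.
Secondary stress on 1, 2, 3, 5: ˌfep.ˌne:.ˌbe.ti.ˌdi:.ˈre.da.

primary 6, secondary 1, 2, 3, 5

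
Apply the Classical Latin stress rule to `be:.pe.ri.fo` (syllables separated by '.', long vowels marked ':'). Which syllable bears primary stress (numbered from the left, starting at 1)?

Classical Latin: stress the penult if heavy (long vowel or closed), else the antepenult.
Weights: 2 pe L, 3 ri L, 4 fo L.
The penult (syllable 3, ri) is light, so stress falls on the antepenult (syllable 2, pe).
Stress on syllable 2: be:.ˈpe.ri.fo.

2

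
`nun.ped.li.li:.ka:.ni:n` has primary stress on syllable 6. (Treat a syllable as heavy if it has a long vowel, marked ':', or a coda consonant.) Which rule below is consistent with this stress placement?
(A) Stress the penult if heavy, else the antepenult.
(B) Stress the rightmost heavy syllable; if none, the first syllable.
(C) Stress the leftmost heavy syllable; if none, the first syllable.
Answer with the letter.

B

Rule A → syllable 5 (observed: 6).
Rule B → syllable 6 ✓.
Rule C → syllable 1 (observed: 6).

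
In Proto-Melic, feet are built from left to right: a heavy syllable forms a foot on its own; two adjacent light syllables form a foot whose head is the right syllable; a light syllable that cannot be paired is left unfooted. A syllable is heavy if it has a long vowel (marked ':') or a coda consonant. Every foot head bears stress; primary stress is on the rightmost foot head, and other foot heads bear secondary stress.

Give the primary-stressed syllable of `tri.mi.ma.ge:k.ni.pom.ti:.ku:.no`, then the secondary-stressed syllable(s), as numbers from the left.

Weights: 1 tri L, 2 mi L, 3 ma L, 4 ge:k H, 5 ni L, 6 pom H, 7 ti: H, 8 ku: H, 9 no L.
Parse left to right (heavy = foot alone; LL = one foot; stranded L unfooted): (tri.ˈmi) ma (ˈge:k) ni (ˈpom) (ˈti:) (ˈku:) no.
Foot heads: 2, 4, 6, 7, 8.
Primary stress on the rightmost head = syllable 8.
Secondary stress on 2, 4, 6, 7: tri.ˌmi.ma.ˌge:k.ni.ˌpom.ˌti:.ˈku:.no.

primary 8, secondary 2, 4, 6, 7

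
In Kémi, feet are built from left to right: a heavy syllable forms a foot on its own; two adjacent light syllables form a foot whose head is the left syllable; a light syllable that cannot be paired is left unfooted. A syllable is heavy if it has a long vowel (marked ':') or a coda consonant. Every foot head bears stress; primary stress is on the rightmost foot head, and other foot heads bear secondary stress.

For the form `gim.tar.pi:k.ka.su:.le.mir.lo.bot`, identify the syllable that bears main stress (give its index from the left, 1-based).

Weights: 1 gim H, 2 tar H, 3 pi:k H, 4 ka L, 5 su: H, 6 le L, 7 mir H, 8 lo L, 9 bot H.
Parse left to right (heavy = foot alone; LL = one foot; stranded L unfooted): (ˈgim) (ˈtar) (ˈpi:k) ka (ˈsu:) le (ˈmir) lo (ˈbot).
Foot heads: 1, 2, 3, 5, 7, 9.
Primary stress on the rightmost head = syllable 9.
Primary stress: syllable 9 → gim.tar.pi:k.ka.su:.le.mir.lo.ˈbot.

9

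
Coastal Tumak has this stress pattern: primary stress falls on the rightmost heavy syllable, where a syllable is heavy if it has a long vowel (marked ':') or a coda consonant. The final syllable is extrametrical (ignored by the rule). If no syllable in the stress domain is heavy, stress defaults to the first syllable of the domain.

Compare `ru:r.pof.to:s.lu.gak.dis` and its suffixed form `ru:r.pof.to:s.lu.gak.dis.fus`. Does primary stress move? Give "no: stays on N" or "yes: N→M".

yes: 5→6

Base `ru:r.pof.to:s.lu.gak.dis` (6 syllables):
  The final syllable (6, dis) is extrametrical; the stress domain is syllables 1–5.
  Weights: 1 ru:r H, 2 pof H, 3 to:s H, 4 lu L, 5 gak H.
  Heavy syllables in the domain: 1, 2, 3, 5. The rightmost is syllable 5 (gak).
  → primary stress on syllable 5.
Suffixed `ru:r.pof.to:s.lu.gak.dis.fus` (7 syllables):
  The final syllable (7, fus) is extrametrical; the stress domain is syllables 1–6.
  Weights: 1 ru:r H, 2 pof H, 3 to:s H, 4 lu L, 5 gak H, 6 dis H.
  Heavy syllables in the domain: 1, 2, 3, 5, 6. The rightmost is syllable 6 (dis).
  → primary stress on syllable 6.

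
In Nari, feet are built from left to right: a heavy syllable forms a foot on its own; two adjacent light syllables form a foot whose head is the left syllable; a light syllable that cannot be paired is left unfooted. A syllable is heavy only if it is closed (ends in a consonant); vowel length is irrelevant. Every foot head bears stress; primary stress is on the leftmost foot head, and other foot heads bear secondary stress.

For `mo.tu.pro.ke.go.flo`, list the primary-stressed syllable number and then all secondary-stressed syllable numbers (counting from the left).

primary 1, secondary 3, 5

Weights: 1 mo L, 2 tu L, 3 pro L, 4 ke L, 5 go L, 6 flo L.
Parse left to right (heavy = foot alone; LL = one foot; stranded L unfooted): (ˈmo.tu) (ˈpro.ke) (ˈgo.flo).
Foot heads: 1, 3, 5.
Primary stress on the leftmost head = syllable 1.
Secondary stress on 3, 5: ˈmo.tu.ˌpro.ke.ˌgo.flo.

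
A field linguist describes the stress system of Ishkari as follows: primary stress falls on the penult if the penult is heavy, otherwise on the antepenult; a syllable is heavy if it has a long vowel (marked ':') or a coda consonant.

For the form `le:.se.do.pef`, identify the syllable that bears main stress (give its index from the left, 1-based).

2

Weights: 2 se L, 3 do L, 4 pef H.
The penult (syllable 3, do) is light, so stress falls on the antepenult (syllable 2, se).
Primary stress: syllable 2 → le:.ˈse.do.pef.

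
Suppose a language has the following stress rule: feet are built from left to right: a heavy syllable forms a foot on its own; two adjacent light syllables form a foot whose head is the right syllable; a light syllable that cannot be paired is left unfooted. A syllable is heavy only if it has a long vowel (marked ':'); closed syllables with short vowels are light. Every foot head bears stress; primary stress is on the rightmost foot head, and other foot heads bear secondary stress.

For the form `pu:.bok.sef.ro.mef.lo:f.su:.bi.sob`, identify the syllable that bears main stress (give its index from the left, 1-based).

9

Weights: 1 pu: H, 2 bok L, 3 sef L, 4 ro L, 5 mef L, 6 lo:f H, 7 su: H, 8 bi L, 9 sob L.
Parse left to right (heavy = foot alone; LL = one foot; stranded L unfooted): (ˈpu:) (bok.ˈsef) (ro.ˈmef) (ˈlo:f) (ˈsu:) (bi.ˈsob).
Foot heads: 1, 3, 5, 6, 7, 9.
Primary stress on the rightmost head = syllable 9.
Primary stress: syllable 9 → pu:.bok.sef.ro.mef.lo:f.su:.bi.ˈsob.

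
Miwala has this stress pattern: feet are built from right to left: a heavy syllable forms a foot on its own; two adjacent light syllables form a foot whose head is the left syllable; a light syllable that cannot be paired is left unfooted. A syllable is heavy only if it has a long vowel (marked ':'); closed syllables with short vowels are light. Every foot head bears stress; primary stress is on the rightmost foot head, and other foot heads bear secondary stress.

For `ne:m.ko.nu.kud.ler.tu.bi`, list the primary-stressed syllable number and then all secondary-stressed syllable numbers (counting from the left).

Weights: 1 ne:m H, 2 ko L, 3 nu L, 4 kud L, 5 ler L, 6 tu L, 7 bi L.
Parse right to left (heavy = foot alone; LL = one foot; stranded L unfooted): (ˈne:m) (ˈko.nu) (ˈkud.ler) (ˈtu.bi).
Foot heads: 1, 2, 4, 6.
Primary stress on the rightmost head = syllable 6.
Secondary stress on 1, 2, 4: ˌne:m.ˌko.nu.ˌkud.ler.ˈtu.bi.

primary 6, secondary 1, 2, 4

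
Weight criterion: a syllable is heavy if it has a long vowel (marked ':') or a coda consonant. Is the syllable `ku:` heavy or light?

heavy

`ku:`: long vowel, open (no coda). Long vowel → heavy.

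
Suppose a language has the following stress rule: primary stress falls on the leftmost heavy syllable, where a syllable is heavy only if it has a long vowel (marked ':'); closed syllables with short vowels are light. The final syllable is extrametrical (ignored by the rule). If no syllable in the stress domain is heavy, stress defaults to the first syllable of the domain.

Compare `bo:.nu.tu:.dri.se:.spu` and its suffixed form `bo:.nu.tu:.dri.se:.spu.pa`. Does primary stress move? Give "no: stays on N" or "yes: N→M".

no: stays on 1

Base `bo:.nu.tu:.dri.se:.spu` (6 syllables):
  The final syllable (6, spu) is extrametrical; the stress domain is syllables 1–5.
  Weights: 1 bo: H, 2 nu L, 3 tu: H, 4 dri L, 5 se: H.
  Heavy syllables in the domain: 1, 3, 5. The leftmost is syllable 1 (bo:).
  → primary stress on syllable 1.
Suffixed `bo:.nu.tu:.dri.se:.spu.pa` (7 syllables):
  The final syllable (7, pa) is extrametrical; the stress domain is syllables 1–6.
  Weights: 1 bo: H, 2 nu L, 3 tu: H, 4 dri L, 5 se: H, 6 spu L.
  Heavy syllables in the domain: 1, 3, 5. The leftmost is syllable 1 (bo:).
  → primary stress on syllable 1.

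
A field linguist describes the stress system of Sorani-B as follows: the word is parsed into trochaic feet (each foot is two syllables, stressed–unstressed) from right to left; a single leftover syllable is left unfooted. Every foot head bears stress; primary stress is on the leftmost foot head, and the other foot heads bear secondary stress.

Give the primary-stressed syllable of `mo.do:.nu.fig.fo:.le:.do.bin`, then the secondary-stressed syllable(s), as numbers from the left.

Parse right to left into trochaic (ˈσσ) feet: (ˈmo.do:) (ˈnu.fig) (ˈfo:.le:) (ˈdo.bin).
Foot heads (stressed positions): 1, 3, 5, 7.
End Rule Leftmost: primary stress on the leftmost head = syllable 1.
Secondary stress on 3, 5, 7: ˈmo.do:.ˌnu.fig.ˌfo:.le:.ˌdo.bin.

primary 1, secondary 3, 5, 7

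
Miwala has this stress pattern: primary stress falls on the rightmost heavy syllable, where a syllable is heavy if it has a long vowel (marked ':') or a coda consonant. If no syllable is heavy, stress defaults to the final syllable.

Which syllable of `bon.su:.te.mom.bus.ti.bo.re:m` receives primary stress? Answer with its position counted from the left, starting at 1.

Weights: 1 bon H, 2 su: H, 3 te L, 4 mom H, 5 bus H, 6 ti L, 7 bo L, 8 re:m H.
Heavy syllables in the domain: 1, 2, 4, 5, 8. The rightmost is syllable 8 (re:m).
Primary stress: syllable 8 → bon.su:.te.mom.bus.ti.bo.ˈre:m.

8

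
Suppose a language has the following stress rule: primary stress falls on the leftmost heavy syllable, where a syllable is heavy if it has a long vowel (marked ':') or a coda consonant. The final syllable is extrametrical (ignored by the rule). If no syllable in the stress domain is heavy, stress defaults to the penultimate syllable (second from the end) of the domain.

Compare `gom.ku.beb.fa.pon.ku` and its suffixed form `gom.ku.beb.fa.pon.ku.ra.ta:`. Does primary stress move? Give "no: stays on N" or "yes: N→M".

Base `gom.ku.beb.fa.pon.ku` (6 syllables):
  The final syllable (6, ku) is extrametrical; the stress domain is syllables 1–5.
  Weights: 1 gom H, 2 ku L, 3 beb H, 4 fa L, 5 pon H.
  Heavy syllables in the domain: 1, 3, 5. The leftmost is syllable 1 (gom).
  → primary stress on syllable 1.
Suffixed `gom.ku.beb.fa.pon.ku.ra.ta:` (8 syllables):
  The final syllable (8, ta:) is extrametrical; the stress domain is syllables 1–7.
  Weights: 1 gom H, 2 ku L, 3 beb H, 4 fa L, 5 pon H, 6 ku L, 7 ra L.
  Heavy syllables in the domain: 1, 3, 5. The leftmost is syllable 1 (gom).
  → primary stress on syllable 1.

no: stays on 1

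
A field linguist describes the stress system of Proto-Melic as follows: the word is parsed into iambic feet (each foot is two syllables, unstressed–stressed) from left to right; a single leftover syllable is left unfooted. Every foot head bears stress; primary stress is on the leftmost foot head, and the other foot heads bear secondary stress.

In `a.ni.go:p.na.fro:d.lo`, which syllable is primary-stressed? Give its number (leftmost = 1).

2

Parse left to right into iambic (σˈσ) feet: (a.ˈni) (go:p.ˈna) (fro:d.ˈlo).
Foot heads (stressed positions): 2, 4, 6.
End Rule Leftmost: primary stress on the leftmost head = syllable 2.
Primary stress: syllable 2 → a.ˈni.go:p.na.fro:d.lo.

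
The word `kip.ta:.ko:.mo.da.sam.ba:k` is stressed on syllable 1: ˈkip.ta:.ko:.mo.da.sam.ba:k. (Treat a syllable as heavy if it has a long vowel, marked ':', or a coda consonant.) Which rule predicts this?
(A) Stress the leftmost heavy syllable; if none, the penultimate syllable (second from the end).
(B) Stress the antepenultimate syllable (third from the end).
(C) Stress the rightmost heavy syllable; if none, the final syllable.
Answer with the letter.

Rule A → syllable 1 ✓.
Rule B → syllable 5 (observed: 1).
Rule C → syllable 7 (observed: 1).

A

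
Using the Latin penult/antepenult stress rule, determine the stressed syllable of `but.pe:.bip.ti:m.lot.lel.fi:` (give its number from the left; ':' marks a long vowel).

6

Classical Latin: stress the penult if heavy (long vowel or closed), else the antepenult.
Weights: 5 lot H, 6 lel H, 7 fi: H.
The penult (syllable 6, lel) is heavy, so it takes stress.
Stress on syllable 6: but.pe:.bip.ti:m.lot.ˈlel.fi:.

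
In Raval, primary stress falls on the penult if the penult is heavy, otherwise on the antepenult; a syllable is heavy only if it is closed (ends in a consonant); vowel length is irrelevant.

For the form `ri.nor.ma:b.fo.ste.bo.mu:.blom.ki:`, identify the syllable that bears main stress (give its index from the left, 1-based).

8

Weights: 7 mu: L, 8 blom H, 9 ki: L.
The penult (syllable 8, blom) is heavy, so it takes stress.
Primary stress: syllable 8 → ri.nor.ma:b.fo.ste.bo.mu:.ˈblom.ki:.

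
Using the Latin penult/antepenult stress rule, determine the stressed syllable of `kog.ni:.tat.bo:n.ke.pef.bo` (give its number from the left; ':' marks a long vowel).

6

Classical Latin: stress the penult if heavy (long vowel or closed), else the antepenult.
Weights: 5 ke L, 6 pef H, 7 bo L.
The penult (syllable 6, pef) is heavy, so it takes stress.
Stress on syllable 6: kog.ni:.tat.bo:n.ke.ˈpef.bo.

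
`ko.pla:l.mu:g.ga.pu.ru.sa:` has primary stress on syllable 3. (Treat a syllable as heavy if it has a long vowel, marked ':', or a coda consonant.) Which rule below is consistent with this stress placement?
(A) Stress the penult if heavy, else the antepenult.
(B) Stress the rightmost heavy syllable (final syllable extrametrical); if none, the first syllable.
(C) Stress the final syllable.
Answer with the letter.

B

Rule A → syllable 5 (observed: 3).
Rule B → syllable 3 ✓.
Rule C → syllable 7 (observed: 3).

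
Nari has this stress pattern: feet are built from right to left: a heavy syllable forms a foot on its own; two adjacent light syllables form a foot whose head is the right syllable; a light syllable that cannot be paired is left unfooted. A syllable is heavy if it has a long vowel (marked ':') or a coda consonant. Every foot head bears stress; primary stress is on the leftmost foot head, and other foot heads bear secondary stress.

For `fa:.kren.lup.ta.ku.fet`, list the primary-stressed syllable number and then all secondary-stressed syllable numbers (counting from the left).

Weights: 1 fa: H, 2 kren H, 3 lup H, 4 ta L, 5 ku L, 6 fet H.
Parse right to left (heavy = foot alone; LL = one foot; stranded L unfooted): (ˈfa:) (ˈkren) (ˈlup) (ta.ˈku) (ˈfet).
Foot heads: 1, 2, 3, 5, 6.
Primary stress on the leftmost head = syllable 1.
Secondary stress on 2, 3, 5, 6: ˈfa:.ˌkren.ˌlup.ta.ˌku.ˌfet.

primary 1, secondary 2, 3, 5, 6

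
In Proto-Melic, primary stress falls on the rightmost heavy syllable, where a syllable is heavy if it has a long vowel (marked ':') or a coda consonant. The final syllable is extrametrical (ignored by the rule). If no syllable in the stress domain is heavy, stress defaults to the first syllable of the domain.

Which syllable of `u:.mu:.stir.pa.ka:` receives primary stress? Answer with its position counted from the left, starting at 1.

3

The final syllable (5, ka:) is extrametrical; the stress domain is syllables 1–4.
Weights: 1 u: H, 2 mu: H, 3 stir H, 4 pa L.
Heavy syllables in the domain: 1, 2, 3. The rightmost is syllable 3 (stir).
Primary stress: syllable 3 → u:.mu:.ˈstir.pa.ka:.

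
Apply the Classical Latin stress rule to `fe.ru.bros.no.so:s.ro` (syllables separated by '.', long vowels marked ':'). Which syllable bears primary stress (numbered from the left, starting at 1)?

5

Classical Latin: stress the penult if heavy (long vowel or closed), else the antepenult.
Weights: 4 no L, 5 so:s H, 6 ro L.
The penult (syllable 5, so:s) is heavy, so it takes stress.
Stress on syllable 5: fe.ru.bros.no.ˈso:s.ro.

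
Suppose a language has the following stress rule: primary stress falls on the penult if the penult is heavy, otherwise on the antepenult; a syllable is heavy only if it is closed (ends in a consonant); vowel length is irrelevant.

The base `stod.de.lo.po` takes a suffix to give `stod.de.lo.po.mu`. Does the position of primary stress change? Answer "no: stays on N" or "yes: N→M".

Base `stod.de.lo.po` (4 syllables):
  Weights: 2 de L, 3 lo L, 4 po L.
  The penult (syllable 3, lo) is light, so stress falls on the antepenult (syllable 2, de).
  → primary stress on syllable 2.
Suffixed `stod.de.lo.po.mu` (5 syllables):
  Weights: 3 lo L, 4 po L, 5 mu L.
  The penult (syllable 4, po) is light, so stress falls on the antepenult (syllable 3, lo).
  → primary stress on syllable 3.

yes: 2→3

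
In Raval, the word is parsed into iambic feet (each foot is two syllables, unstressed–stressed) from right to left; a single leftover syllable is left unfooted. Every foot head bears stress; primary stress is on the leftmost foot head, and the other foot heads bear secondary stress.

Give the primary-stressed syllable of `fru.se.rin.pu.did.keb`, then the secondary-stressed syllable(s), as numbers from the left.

Parse right to left into iambic (σˈσ) feet: (fru.ˈse) (rin.ˈpu) (did.ˈkeb).
Foot heads (stressed positions): 2, 4, 6.
End Rule Leftmost: primary stress on the leftmost head = syllable 2.
Secondary stress on 4, 6: fru.ˈse.rin.ˌpu.did.ˌkeb.

primary 2, secondary 4, 6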